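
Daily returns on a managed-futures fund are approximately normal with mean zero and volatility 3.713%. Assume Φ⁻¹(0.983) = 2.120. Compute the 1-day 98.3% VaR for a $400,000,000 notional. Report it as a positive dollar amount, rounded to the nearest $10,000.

$31,490,000

VaR = z·σ = 2.120 × 3.713% = 7.872%.
On $400,000,000: 0.07872 × $400,000,000 = $31,488,000.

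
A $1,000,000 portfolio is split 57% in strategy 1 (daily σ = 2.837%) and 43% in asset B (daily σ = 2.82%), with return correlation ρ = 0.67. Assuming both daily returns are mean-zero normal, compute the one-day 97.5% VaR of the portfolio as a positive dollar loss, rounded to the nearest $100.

$50,800

σ_p² = 0.57²·2.837² + 0.43²·2.82² + 2·0.67·0.57·0.43·2.837·2.82 = 6.7130 (%²).
σ_p = √6.7130 = 2.591%.
At 97.5%, z = 1.960.
VaR = 1.960 × 2.591% = 5.078%; on $1,000,000 that is $50,780.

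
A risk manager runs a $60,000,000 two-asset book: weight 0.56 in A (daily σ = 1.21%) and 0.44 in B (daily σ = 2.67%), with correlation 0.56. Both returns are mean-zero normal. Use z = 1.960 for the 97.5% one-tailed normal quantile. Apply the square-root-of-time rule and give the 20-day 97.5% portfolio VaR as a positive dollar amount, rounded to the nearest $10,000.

σ_p = √(0.56²·1.21² + 0.44²·2.67² + 2·0.56·0.56·0.44·1.21·2.67) = 1.653%.
σ_{20d} = 1.653% × √20 = 7.392%.
VaR = 1.960 × 7.392% = 14.488%; on $60,000,000 that is $8,692,800.

$8,690,000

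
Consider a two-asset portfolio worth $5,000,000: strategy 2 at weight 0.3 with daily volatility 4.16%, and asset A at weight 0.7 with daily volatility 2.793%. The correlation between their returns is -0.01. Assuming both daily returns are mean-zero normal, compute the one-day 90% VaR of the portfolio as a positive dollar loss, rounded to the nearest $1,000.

$148,000

σ_p² = 0.3²·4.16² + 0.7²·2.793² + 2·-0.01·0.3·0.7·4.16·2.793 = 5.3311 (%²).
σ_p = √5.3311 = 2.309%.
At 90%, z = 1.282.
VaR = 1.282 × 2.309% = 2.960%; on $5,000,000 that is $148,000.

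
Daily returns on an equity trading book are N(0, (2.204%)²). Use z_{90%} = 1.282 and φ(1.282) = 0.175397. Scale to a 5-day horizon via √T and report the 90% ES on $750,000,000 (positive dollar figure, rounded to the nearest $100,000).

$64,800,000

σ_{5d} = 2.204% × √5 = 4.928%.
ES multiplier = φ(z)/(1−α) = 0.175397/0.1 = 1.754.
ES = 4.928% × 1.754 = 8.644%; on $750,000,000: $64,830,000.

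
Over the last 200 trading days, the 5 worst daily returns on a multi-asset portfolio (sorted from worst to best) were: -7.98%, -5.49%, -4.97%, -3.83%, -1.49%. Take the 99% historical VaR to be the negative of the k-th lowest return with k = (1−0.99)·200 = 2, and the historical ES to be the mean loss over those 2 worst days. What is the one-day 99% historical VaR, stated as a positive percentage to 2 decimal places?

k = 2; the 2nd lowest return is -5.49%, so VaR = 5.49%.

5.49%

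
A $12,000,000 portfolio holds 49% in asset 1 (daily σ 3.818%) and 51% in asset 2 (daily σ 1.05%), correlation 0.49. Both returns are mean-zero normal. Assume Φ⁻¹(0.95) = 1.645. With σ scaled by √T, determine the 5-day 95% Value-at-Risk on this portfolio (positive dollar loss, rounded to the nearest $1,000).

σ_p = √(0.49²·3.818² + 0.51²·1.05² + 2·0.49·0.49·0.51·3.818·1.05) = 2.184%.
σ_{5d} = 2.184% × √5 = 4.884%.
VaR = 1.645 × 4.884% = 8.034%; on $12,000,000 that is $964,080.

$964,000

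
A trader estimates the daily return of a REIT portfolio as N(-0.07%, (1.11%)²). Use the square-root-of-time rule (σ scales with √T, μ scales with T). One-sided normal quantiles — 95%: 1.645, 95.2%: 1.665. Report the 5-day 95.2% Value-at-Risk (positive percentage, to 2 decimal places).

4.48%

σ_{5d} = 1.11% × √5 = 2.482%; μ_{5d} = 5 × -0.07% = -0.350%.
VaR = −(-0.350%) + 1.665 × 2.482% = 4.483%.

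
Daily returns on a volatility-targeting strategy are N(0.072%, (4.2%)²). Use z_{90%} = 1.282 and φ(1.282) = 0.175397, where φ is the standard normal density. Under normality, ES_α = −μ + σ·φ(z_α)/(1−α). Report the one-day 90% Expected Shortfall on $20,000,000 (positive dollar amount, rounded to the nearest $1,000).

Tail multiplier: φ(z)/(1−α) = 0.175397 / 0.1 = 1.754.
ES = −(0.072%) + 4.2% × 1.754 = 7.295%.
On $20,000,000: 0.07295 × $20,000,000 = $1,459,000.

$1,459,000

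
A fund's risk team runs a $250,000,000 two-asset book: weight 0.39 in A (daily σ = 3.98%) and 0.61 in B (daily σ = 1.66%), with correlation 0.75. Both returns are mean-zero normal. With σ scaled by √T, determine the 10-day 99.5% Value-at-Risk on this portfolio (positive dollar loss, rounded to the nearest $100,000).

$49,000,000

σ_p = √(0.39²·3.98² + 0.61²·1.66² + 2·0.75·0.39·0.61·3.98·1.66) = 2.407%.
σ_{10d} = 2.407% × √10 = 7.612%.
z(99.5%) = 2.576.
VaR = 2.576 × 7.612% = 19.609%; on $250,000,000 that is $49,022,500.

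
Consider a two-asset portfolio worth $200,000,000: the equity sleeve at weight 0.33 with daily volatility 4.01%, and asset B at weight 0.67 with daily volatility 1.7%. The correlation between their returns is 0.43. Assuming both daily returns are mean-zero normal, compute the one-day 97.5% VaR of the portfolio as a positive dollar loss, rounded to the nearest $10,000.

$8,170,000

σ_p² = 0.33²·4.01² + 0.67²·1.7² + 2·0.43·0.33·0.67·4.01·1.7 = 4.3447 (%²).
σ_p = √4.3447 = 2.084%.
At 97.5%, z = 1.960.
VaR = 1.960 × 2.084% = 4.085%; on $200,000,000 that is $8,170,000.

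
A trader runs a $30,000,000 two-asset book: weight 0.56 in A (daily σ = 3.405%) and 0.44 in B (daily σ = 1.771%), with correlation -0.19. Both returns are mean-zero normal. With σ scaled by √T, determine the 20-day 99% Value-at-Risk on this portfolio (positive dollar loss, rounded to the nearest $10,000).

σ_p = √(0.56²·3.405² + 0.44²·1.771² + 2·-0.19·0.56·0.44·3.405·1.771) = 1.918%.
σ_{20d} = 1.918% × √20 = 8.578%.
z(99%) = 2.326.
VaR = 2.326 × 8.578% = 19.952%; on $30,000,000 that is $5,985,600.

$5,990,000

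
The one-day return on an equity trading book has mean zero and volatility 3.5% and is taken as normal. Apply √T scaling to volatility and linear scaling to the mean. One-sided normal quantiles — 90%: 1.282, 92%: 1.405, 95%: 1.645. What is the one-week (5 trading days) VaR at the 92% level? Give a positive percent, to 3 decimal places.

σ_{5d} = 3.5% × √5 = 7.826%.
VaR = 1.405 × 7.826% = 10.996%.

10.996%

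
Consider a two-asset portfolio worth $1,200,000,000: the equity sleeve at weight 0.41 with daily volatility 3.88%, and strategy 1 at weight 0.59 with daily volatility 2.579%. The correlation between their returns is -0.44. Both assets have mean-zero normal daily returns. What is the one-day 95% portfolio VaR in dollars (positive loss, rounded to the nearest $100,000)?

$32,500,000

σ_p² = 0.41²·3.88² + 0.59²·2.579² + 2·-0.44·0.41·0.59·3.88·2.579 = 2.7158 (%²).
σ_p = √2.7158 = 1.648%.
At 95%, z = 1.645.
VaR = 1.645 × 1.648% = 2.711%; on $1,200,000,000 that is $32,532,000.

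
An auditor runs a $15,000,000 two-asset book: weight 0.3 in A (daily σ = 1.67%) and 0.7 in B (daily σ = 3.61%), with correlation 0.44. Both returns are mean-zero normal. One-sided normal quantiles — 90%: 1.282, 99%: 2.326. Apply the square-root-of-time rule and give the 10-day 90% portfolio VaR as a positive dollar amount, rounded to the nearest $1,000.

$1,693,000

σ_p = √(0.3²·1.67² + 0.7²·3.61² + 2·0.44·0.3·0.7·1.67·3.61) = 2.784%.
σ_{10d} = 2.784% × √10 = 8.804%.
VaR = 1.282 × 8.804% = 11.287%; on $15,000,000 that is $1,693,050.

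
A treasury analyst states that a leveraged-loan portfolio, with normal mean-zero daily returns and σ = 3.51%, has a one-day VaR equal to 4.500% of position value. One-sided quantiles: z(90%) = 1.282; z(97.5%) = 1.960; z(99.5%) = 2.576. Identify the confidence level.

90%

Implied z = VaR/σ = 4.500 / 3.51 = 1.282.
This matches z(90%) = 1.282.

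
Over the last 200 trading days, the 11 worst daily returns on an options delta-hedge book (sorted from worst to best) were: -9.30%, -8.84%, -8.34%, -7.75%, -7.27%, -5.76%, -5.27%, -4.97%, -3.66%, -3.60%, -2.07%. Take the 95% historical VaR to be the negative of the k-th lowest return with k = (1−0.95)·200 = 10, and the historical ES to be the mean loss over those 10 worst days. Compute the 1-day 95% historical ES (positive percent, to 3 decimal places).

The 10 worst returns sum to -64.76%.
ES = −(-64.76%) / 10 = 6.476%.

6.476%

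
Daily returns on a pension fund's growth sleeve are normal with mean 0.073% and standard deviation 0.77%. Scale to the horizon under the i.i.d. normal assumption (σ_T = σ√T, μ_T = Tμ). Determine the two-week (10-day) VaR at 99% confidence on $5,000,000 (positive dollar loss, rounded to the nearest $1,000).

At 99%, z = 2.326.
σ_{10d} = 0.77% × √10 = 2.435%; μ_{10d} = 10 × 0.073% = 0.730%.
VaR = −(0.730%) + 2.326 × 2.435% = 4.934%.
On $5,000,000: 0.04934 × $5,000,000 = $246,700.

$247,000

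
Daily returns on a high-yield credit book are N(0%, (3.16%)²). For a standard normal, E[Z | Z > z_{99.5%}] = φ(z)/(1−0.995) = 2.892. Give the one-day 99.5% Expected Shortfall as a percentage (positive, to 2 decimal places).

9.14%

ES = 3.16% × 2.892 = 9.139%.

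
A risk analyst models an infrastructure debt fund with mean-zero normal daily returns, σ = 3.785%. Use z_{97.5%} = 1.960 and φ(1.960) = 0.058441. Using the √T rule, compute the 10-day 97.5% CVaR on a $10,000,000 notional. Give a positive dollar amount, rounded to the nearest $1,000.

σ_{10d} = 3.785% × √10 = 11.969%.
ES multiplier = φ(z)/(1−α) = 0.058441/0.025 = 2.338.
ES = 11.969% × 2.338 = 27.984%; on $10,000,000: $2,798,400.

$2,798,000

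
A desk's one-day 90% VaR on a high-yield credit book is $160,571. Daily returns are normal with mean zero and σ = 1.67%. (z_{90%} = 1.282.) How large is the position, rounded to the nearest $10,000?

VaR as a fraction of value: z·σ = 1.282 × 1.67% = 2.14094%.
Position = $160,571 / 0.0214094 = $7,500,023.

$7,500,000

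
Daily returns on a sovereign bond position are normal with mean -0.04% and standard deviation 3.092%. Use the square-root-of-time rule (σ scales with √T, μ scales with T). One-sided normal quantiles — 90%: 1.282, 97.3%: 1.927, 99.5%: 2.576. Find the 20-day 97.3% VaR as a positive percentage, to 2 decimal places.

27.45%

σ_{20d} = 3.092% × √20 = 13.828%; μ_{20d} = 20 × -0.04% = -0.800%.
VaR = −(-0.800%) + 1.927 × 13.828% = 27.447%.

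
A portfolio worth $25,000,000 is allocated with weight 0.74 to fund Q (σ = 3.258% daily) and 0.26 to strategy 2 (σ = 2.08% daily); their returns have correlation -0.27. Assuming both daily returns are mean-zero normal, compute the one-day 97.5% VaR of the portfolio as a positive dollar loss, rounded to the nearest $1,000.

σ_p² = 0.74²·3.258² + 0.26²·2.08² + 2·-0.27·0.74·0.26·3.258·2.08 = 5.4009 (%²).
σ_p = √5.4009 = 2.324%.
At 97.5%, z = 1.960.
VaR = 1.960 × 2.324% = 4.555%; on $25,000,000 that is $1,138,750.

$1,139,000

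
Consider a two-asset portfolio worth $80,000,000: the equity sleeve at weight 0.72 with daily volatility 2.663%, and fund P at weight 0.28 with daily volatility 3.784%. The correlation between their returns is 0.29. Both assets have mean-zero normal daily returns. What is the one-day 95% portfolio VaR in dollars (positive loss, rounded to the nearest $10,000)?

σ_p² = 0.72²·2.663² + 0.28²·3.784² + 2·0.29·0.72·0.28·2.663·3.784 = 5.9771 (%²).
σ_p = √5.9771 = 2.445%.
At 95%, z = 1.645.
VaR = 1.645 × 2.445% = 4.022%; on $80,000,000 that is $3,217,600.

$3,220,000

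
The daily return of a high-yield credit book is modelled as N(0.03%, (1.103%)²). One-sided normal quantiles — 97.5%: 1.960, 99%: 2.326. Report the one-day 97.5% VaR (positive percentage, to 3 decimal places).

2.132%

VaR = −μ + z·σ = −(0.03%) + 1.960 × 1.103% = 2.132%.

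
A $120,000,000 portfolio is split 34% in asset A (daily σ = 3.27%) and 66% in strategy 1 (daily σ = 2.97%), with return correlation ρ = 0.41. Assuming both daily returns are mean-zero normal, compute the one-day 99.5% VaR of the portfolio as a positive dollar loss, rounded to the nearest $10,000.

σ_p² = 0.34²·3.27² + 0.66²·2.97² + 2·0.41·0.34·0.66·3.27·2.97 = 6.8656 (%²).
σ_p = √6.8656 = 2.620%.
At 99.5%, z = 2.576.
VaR = 2.576 × 2.620% = 6.749%; on $120,000,000 that is $8,098,800.

$8,100,000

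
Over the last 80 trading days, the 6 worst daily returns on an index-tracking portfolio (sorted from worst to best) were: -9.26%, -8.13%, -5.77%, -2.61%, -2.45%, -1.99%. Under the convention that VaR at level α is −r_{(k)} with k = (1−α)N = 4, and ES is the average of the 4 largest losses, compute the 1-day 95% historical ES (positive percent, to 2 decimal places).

6.44%

The 4 worst returns sum to -25.77%.
ES = −(-25.77%) / 4 = 6.4425% ≈ 6.44%.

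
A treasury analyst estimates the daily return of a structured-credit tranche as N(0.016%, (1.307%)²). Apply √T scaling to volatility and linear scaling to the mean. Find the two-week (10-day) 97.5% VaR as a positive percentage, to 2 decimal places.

At 97.5%, z = 1.960.
σ_{10d} = 1.307% × √10 = 4.133%; μ_{10d} = 10 × 0.016% = 0.160%.
VaR = −(0.160%) + 1.960 × 4.133% = 7.941%.

7.94%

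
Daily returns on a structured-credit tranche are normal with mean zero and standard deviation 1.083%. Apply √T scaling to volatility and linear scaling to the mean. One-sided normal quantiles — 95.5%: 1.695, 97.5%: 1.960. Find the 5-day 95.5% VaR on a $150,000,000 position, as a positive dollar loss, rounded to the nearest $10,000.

$6,160,000

σ_{5d} = 1.083% × √5 = 2.422%.
VaR = 1.695 × 2.422% = 4.105%.
On $150,000,000: 0.04105 × $150,000,000 = $6,157,500.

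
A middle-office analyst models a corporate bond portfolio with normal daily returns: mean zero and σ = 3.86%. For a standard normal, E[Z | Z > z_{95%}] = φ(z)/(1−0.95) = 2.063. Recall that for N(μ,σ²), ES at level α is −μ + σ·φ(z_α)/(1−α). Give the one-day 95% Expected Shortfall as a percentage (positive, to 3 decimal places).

ES = 3.86% × 2.063 = 7.963%.

7.963%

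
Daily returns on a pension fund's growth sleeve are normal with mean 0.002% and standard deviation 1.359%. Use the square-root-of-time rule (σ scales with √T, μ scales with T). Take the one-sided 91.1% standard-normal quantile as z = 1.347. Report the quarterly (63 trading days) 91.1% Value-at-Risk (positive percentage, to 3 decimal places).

σ_{63d} = 1.359% × √63 = 10.787%; μ_{63d} = 63 × 0.002% = 0.126%.
VaR = −(0.126%) + 1.347 × 10.787% = 14.404%.

14.404%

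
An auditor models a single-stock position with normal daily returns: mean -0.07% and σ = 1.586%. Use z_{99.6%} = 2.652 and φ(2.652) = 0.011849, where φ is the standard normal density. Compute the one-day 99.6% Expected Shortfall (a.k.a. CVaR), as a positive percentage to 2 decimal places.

4.77%

Tail multiplier: φ(z)/(1−α) = 0.011849 / 0.004 = 2.962.
ES = −(-0.07%) + 1.586% × 2.962 = 4.768%.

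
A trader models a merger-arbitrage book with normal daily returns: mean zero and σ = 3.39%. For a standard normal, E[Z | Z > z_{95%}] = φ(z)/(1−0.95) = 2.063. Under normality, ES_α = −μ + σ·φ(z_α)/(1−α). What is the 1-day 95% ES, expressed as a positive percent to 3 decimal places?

6.994%

ES = 3.39% × 2.063 = 6.994%.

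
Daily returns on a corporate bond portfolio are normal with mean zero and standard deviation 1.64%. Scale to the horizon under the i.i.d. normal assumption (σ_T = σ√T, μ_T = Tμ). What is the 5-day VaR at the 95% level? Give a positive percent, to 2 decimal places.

At 95%, z = 1.645.
σ_{5d} = 1.64% × √5 = 3.667%.
VaR = 1.645 × 3.667% = 6.032%.

6.03%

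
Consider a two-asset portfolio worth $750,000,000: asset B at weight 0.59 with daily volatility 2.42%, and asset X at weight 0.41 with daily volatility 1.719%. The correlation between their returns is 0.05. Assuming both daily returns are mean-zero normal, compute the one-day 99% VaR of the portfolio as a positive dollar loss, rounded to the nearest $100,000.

σ_p² = 0.59²·2.42² + 0.41²·1.719² + 2·0.05·0.59·0.41·2.42·1.719 = 2.6360 (%²).
σ_p = √2.6360 = 1.624%.
At 99%, z = 2.326.
VaR = 2.326 × 1.624% = 3.777%; on $750,000,000 that is $28,327,500.

$28,300,000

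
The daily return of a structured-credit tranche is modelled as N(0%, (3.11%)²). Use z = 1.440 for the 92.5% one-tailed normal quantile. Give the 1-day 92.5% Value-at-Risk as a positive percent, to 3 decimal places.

4.478%

VaR = z·σ = 1.440 × 3.11% = 4.478%.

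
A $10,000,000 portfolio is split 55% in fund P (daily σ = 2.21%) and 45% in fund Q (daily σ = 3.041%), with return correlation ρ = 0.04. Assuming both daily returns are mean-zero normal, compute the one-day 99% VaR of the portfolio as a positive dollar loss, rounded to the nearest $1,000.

σ_p² = 0.55²·2.21² + 0.45²·3.041² + 2·0.04·0.55·0.45·2.21·3.041 = 3.4832 (%²).
σ_p = √3.4832 = 1.866%.
At 99%, z = 2.326.
VaR = 2.326 × 1.866% = 4.340%; on $10,000,000 that is $434,000.

$434,000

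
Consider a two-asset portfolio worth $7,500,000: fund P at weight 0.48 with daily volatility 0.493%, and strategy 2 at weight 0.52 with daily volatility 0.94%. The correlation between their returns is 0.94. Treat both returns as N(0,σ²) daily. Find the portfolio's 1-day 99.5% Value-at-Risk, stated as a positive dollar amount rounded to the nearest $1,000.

σ_p² = 0.48²·0.493² + 0.52²·0.94² + 2·0.94·0.48·0.52·0.493·0.94 = 0.5124 (%²).
σ_p = √0.5124 = 0.716%.
At 99.5%, z = 2.576.
VaR = 2.576 × 0.716% = 1.844%; on $7,500,000 that is $138,300.

$138,000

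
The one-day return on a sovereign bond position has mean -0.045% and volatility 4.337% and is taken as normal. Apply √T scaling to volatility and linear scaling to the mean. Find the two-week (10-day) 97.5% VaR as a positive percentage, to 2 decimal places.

At 97.5%, z = 1.960.
σ_{10d} = 4.337% × √10 = 13.715%; μ_{10d} = 10 × -0.045% = -0.450%.
VaR = −(-0.450%) + 1.960 × 13.715% = 27.331%.

27.33%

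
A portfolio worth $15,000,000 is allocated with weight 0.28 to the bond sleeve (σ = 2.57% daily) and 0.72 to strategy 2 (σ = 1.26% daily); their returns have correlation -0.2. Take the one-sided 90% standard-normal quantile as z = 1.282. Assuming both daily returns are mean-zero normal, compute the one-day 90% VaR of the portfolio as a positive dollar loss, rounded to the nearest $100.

$199,800

σ_p² = 0.28²·2.57² + 0.72²·1.26² + 2·-0.2·0.28·0.72·2.57·1.26 = 1.0797 (%²).
σ_p = √1.0797 = 1.039%.
VaR = 1.282 × 1.039% = 1.332%; on $15,000,000 that is $199,800.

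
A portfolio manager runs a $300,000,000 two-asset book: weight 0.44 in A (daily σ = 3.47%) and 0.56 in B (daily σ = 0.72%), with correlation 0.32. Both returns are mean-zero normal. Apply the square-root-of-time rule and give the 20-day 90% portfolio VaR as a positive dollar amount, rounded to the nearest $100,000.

$29,200,000

σ_p = √(0.44²·3.47² + 0.56²·0.72² + 2·0.32·0.44·0.56·3.47·0.72) = 1.699%.
σ_{20d} = 1.699% × √20 = 7.598%.
z(90%) = 1.282.
VaR = 1.282 × 7.598% = 9.741%; on $300,000,000 that is $29,223,000.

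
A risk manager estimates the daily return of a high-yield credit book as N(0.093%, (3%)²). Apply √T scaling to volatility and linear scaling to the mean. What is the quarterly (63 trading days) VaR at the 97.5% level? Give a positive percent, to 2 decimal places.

At 97.5%, z = 1.960.
σ_{63d} = 3% × √63 = 23.812%; μ_{63d} = 63 × 0.093% = 5.859%.
VaR = −(5.859%) + 1.960 × 23.812% = 40.813%.

40.81%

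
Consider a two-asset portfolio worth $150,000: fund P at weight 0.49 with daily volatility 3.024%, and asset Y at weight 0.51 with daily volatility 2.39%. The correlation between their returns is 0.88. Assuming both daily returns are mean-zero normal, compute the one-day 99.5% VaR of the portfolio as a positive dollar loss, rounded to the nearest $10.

σ_p² = 0.49²·3.024² + 0.51²·2.39² + 2·0.88·0.49·0.51·3.024·2.39 = 6.8601 (%²).
σ_p = √6.8601 = 2.619%.
At 99.5%, z = 2.576.
VaR = 2.576 × 2.619% = 6.747%; on $150,000 that is $10,120.

$10,120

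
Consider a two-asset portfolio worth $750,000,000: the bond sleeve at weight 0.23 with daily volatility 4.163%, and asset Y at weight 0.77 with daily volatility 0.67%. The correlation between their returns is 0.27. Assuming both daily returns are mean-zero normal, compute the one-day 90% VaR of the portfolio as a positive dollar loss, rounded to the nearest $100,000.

$11,600,000

σ_p² = 0.23²·4.163² + 0.77²·0.67² + 2·0.27·0.23·0.77·4.163·0.67 = 1.4497 (%²).
σ_p = √1.4497 = 1.204%.
At 90%, z = 1.282.
VaR = 1.282 × 1.204% = 1.544%; on $750,000,000 that is $11,580,000.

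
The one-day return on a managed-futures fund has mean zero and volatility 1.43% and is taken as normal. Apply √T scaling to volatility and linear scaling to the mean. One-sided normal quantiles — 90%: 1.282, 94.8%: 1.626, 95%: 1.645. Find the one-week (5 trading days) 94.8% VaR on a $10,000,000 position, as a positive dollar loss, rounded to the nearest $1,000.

σ_{5d} = 1.43% × √5 = 3.198%.
VaR = 1.626 × 3.198% = 5.200%.
On $10,000,000: 0.05200 × $10,000,000 = $520,000.

$520,000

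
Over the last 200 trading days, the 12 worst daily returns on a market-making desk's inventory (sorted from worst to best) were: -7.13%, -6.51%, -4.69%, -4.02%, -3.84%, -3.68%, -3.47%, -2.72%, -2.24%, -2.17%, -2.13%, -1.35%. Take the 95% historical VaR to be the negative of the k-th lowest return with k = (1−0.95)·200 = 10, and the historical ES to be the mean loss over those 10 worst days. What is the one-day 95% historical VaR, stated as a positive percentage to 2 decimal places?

k = 10; the 10th lowest return is -2.17%, so VaR = 2.17%.

2.17%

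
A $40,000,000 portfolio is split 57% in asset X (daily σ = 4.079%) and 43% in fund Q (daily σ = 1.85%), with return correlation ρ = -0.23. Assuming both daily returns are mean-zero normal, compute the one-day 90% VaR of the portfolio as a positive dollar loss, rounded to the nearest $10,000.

$1,170,000

σ_p² = 0.57²·4.079² + 0.43²·1.85² + 2·-0.23·0.57·0.43·4.079·1.85 = 5.1878 (%²).
σ_p = √5.1878 = 2.278%.
At 90%, z = 1.282.
VaR = 1.282 × 2.278% = 2.920%; on $40,000,000 that is $1,168,000.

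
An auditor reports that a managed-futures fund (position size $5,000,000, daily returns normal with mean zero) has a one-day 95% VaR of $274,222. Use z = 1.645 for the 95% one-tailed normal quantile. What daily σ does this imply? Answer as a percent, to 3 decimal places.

VaR as a fraction: $274,222 / $5,000,000 = 5.484%.
σ = VaR / z = 5.484% / 1.645 = 3.334%.

3.334%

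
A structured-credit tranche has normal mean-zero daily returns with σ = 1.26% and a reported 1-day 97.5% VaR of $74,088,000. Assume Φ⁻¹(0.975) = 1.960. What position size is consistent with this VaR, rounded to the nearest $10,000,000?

VaR as a fraction of value: z·σ = 1.960 × 1.26% = 2.4696%.
Position = $74,088,000 / 0.024696 = $3,000,000,000.

$3,000,000,000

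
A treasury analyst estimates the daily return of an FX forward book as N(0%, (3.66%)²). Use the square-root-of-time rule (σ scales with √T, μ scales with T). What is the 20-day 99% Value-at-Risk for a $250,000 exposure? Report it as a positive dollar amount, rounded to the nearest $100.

At 99%, z = 2.326.
σ_{20d} = 3.66% × √20 = 16.368%.
VaR = 2.326 × 16.368% = 38.072%.
On $250,000: 0.38072 × $250,000 = $95,180.

$95,200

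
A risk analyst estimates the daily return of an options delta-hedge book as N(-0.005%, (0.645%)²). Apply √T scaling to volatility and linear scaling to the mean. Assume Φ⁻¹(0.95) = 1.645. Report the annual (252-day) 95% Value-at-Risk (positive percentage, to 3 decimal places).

18.103%

σ_{252d} = 0.645% × √252 = 10.239%; μ_{252d} = 252 × -0.005% = -1.260%.
VaR = −(-1.260%) + 1.645 × 10.239% = 18.103%.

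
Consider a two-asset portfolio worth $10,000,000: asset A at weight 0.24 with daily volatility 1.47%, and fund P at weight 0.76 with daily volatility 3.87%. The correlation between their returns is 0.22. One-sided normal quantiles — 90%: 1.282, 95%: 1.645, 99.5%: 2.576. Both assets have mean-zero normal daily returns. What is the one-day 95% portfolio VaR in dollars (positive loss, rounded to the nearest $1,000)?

$500,000

σ_p² = 0.24²·1.47² + 0.76²·3.87² + 2·0.22·0.24·0.76·1.47·3.87 = 9.2317 (%²).
σ_p = √9.2317 = 3.038%.
VaR = 1.645 × 3.038% = 4.998%; on $10,000,000 that is $499,800.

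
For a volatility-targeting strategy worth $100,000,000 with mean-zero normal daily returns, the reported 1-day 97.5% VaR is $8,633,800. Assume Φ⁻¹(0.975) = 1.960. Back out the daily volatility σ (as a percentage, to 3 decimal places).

4.405%

VaR as a fraction: $8,633,800 / $100,000,000 = 8.634%.
σ = VaR / z = 8.634% / 1.960 = 4.405%.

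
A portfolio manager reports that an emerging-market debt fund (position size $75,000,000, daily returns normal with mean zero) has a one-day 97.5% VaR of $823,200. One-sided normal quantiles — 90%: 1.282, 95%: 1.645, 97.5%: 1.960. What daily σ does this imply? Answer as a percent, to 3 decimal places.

0.560%

VaR as a fraction: $823,200 / $75,000,000 = 1.098%.
σ = VaR / z = 1.098% / 1.960 = 0.560%.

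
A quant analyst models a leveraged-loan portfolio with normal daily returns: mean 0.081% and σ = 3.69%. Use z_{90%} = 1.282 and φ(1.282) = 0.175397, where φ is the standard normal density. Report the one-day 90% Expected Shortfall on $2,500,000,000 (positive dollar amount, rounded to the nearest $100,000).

$159,800,000

Tail multiplier: φ(z)/(1−α) = 0.175397 / 0.1 = 1.754.
ES = −(0.081%) + 3.69% × 1.754 = 6.391%.
On $2,500,000,000: 0.06391 × $2,500,000,000 = $159,775,000.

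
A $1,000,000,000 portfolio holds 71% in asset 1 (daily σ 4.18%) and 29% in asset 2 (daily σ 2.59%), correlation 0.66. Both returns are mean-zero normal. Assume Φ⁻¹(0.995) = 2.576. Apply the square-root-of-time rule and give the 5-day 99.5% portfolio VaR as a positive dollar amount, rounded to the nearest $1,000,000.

σ_p = √(0.71²·4.18² + 0.29²·2.59² + 2·0.66·0.71·0.29·4.18·2.59) = 3.509%.
σ_{5d} = 3.509% × √5 = 7.846%.
VaR = 2.576 × 7.846% = 20.211%; on $1,000,000,000 that is $202,110,000.

$202,000,000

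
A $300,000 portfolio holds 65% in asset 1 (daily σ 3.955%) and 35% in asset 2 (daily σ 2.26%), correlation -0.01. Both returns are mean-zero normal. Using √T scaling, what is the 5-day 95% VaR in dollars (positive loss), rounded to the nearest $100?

σ_p = √(0.65²·3.955² + 0.35²·2.26² + 2·-0.01·0.65·0.35·3.955·2.26) = 2.682%.
σ_{5d} = 2.682% × √5 = 5.997%.
z(95%) = 1.645.
VaR = 1.645 × 5.997% = 9.865%; on $300,000 that is $29,595.

$29,600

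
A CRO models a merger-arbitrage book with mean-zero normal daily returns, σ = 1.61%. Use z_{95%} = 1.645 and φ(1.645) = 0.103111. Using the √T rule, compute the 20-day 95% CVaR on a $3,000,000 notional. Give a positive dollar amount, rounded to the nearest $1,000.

$445,000

σ_{20d} = 1.61% × √20 = 7.200%.
ES multiplier = φ(z)/(1−α) = 0.103111/0.05 = 2.062.
ES = 7.200% × 2.062 = 14.846%; on $3,000,000: $445,380.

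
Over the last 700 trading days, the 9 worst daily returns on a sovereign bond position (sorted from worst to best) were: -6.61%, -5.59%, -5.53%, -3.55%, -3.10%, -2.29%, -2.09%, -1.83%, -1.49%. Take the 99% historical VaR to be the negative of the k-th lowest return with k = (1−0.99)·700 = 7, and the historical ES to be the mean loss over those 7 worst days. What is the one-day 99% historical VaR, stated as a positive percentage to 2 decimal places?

k = 7; the 7th lowest return is -2.09%, so VaR = 2.09%.

2.09%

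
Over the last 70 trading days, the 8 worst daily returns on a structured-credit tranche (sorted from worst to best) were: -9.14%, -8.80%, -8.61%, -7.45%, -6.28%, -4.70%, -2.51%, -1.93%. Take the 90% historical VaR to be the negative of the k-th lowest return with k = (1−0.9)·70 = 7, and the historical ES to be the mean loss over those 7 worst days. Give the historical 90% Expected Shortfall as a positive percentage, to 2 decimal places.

6.78%

The 7 worst returns sum to -47.49%.
ES = −(-47.49%) / 7 = 6.7842…% ≈ 6.78%.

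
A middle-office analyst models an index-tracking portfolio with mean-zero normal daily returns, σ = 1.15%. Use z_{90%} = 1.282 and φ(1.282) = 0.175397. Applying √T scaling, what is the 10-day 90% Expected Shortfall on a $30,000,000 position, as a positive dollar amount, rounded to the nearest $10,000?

$1,910,000

σ_{10d} = 1.15% × √10 = 3.637%.
ES multiplier = φ(z)/(1−α) = 0.175397/0.1 = 1.754.
ES = 3.637% × 1.754 = 6.379%; on $30,000,000: $1,913,700.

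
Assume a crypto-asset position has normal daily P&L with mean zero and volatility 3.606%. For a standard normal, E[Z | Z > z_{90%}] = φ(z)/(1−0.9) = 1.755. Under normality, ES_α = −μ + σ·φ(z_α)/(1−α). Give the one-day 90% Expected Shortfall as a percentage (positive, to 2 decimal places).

ES = 3.606% × 1.755 = 6.329%.

6.33%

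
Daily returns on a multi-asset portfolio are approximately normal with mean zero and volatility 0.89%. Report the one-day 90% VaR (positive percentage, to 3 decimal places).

1.141%

At 90% one-sided, z = 1.282.
VaR = z·σ = 1.282 × 0.89% = 1.141%.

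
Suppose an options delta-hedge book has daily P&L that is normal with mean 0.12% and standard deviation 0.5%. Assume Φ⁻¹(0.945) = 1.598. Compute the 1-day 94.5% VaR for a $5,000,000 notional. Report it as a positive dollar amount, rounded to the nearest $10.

$33,950

VaR = −μ + z·σ = −(0.12%) + 1.598 × 0.5% = 0.679%.
On $5,000,000: 0.00679 × $5,000,000 = $33,950.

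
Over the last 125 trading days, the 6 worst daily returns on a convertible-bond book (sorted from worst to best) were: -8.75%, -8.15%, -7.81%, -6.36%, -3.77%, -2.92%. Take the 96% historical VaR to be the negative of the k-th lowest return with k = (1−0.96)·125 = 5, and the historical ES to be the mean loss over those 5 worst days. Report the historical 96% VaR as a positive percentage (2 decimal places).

3.77%

k = 5; the 5th lowest return is -3.77%, so VaR = 3.77%.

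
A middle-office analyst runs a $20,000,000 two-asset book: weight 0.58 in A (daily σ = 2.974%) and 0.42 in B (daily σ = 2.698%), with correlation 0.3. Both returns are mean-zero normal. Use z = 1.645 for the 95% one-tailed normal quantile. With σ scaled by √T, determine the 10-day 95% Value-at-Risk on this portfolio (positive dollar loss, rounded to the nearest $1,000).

σ_p = √(0.58²·2.974² + 0.42²·2.698² + 2·0.3·0.58·0.42·2.974·2.698) = 2.331%.
σ_{10d} = 2.331% × √10 = 7.371%.
VaR = 1.645 × 7.371% = 12.125%; on $20,000,000 that is $2,425,000.

$2,425,000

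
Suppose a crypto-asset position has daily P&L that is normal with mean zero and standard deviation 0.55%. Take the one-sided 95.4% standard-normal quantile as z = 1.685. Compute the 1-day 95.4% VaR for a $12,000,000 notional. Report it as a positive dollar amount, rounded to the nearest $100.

$111,200

VaR = z·σ = 1.685 × 0.55% = 0.927%.
On $12,000,000: 0.00927 × $12,000,000 = $111,240.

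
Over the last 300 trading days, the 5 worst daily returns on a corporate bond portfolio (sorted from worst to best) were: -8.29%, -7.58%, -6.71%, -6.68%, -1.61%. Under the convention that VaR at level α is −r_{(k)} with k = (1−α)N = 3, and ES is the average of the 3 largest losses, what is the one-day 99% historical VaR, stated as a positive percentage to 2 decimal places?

k = 3; the 3rd lowest return is -6.71%, so VaR = 6.71%.

6.71%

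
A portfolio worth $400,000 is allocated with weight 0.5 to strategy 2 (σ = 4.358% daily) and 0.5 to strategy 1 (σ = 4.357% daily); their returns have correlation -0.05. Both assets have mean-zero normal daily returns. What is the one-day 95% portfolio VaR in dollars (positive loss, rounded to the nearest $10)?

σ_p² = 0.5²·4.358² + 0.5²·4.357² + 2·-0.05·0.5·0.5·4.358·4.357 = 9.0192 (%²).
σ_p = √9.0192 = 3.003%.
At 95%, z = 1.645.
VaR = 1.645 × 3.003% = 4.940%; on $400,000 that is $19,760.

$19,760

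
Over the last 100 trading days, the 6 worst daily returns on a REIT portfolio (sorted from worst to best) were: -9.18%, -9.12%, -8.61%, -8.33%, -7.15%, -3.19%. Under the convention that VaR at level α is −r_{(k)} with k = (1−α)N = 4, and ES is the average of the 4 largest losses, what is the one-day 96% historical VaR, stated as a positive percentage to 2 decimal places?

k = 4; the 4th lowest return is -8.33%, so VaR = 8.33%.

8.33%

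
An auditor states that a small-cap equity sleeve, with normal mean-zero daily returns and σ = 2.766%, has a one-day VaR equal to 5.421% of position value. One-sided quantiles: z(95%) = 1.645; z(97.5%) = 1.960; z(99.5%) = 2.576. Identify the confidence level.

Implied z = VaR/σ = 5.421 / 2.766 = 1.960.
This matches z(97.5%) = 1.960.

97.5%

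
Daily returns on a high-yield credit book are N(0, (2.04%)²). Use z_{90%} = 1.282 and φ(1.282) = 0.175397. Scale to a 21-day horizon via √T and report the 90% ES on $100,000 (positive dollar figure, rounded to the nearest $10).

$16,400

σ_{21d} = 2.04% × √21 = 9.348%.
ES multiplier = φ(z)/(1−α) = 0.175397/0.1 = 1.754.
ES = 9.348% × 1.754 = 16.396%; on $100,000: $16,396.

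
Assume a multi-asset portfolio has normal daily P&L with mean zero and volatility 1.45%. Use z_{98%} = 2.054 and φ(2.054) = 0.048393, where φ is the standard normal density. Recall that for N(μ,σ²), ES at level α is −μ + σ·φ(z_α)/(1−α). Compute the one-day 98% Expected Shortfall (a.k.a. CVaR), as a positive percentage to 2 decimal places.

Tail multiplier: φ(z)/(1−α) = 0.048393 / 0.02 = 2.420.
ES = 1.45% × 2.420 = 3.509%.

3.51%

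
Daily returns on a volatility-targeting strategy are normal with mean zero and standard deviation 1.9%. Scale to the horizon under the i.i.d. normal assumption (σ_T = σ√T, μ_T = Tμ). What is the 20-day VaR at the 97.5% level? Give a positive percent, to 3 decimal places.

At 97.5%, z = 1.960.
σ_{20d} = 1.9% × √20 = 8.497%.
VaR = 1.960 × 8.497% = 16.654%.

16.654%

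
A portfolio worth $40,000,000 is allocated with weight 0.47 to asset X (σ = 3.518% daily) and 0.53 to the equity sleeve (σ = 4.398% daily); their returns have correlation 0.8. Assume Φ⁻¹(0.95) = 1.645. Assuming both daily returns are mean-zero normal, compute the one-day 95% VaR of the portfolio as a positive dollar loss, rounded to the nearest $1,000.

σ_p² = 0.47²·3.518² + 0.53²·4.398² + 2·0.8·0.47·0.53·3.518·4.398 = 14.3338 (%²).
σ_p = √14.3338 = 3.786%.
VaR = 1.645 × 3.786% = 6.228%; on $40,000,000 that is $2,491,200.

$2,491,000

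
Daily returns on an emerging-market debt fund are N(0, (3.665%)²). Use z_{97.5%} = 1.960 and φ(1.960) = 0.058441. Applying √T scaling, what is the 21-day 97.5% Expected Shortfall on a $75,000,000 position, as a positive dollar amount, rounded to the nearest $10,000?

σ_{21d} = 3.665% × √21 = 16.795%.
ES multiplier = φ(z)/(1−α) = 0.058441/0.025 = 2.338.
ES = 16.795% × 2.338 = 39.267%; on $75,000,000: $29,450,250.

$29,450,000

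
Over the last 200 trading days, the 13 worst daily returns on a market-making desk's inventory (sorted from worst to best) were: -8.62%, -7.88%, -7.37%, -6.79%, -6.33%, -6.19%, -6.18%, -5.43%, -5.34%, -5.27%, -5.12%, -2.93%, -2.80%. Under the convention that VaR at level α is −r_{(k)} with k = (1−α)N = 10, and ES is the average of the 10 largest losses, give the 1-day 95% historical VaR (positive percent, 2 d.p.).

5.27%

k = 10; the 10th lowest return is -5.27%, so VaR = 5.27%.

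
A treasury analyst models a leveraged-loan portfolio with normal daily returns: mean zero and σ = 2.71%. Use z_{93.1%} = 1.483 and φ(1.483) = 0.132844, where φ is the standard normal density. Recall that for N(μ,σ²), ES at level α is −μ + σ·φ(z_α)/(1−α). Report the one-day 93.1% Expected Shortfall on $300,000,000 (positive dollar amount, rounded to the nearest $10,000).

$15,650,000

Tail multiplier: φ(z)/(1−α) = 0.132844 / 0.069 = 1.925.
ES = 2.71% × 1.925 = 5.217%.
On $300,000,000: 0.05217 × $300,000,000 = $15,651,000.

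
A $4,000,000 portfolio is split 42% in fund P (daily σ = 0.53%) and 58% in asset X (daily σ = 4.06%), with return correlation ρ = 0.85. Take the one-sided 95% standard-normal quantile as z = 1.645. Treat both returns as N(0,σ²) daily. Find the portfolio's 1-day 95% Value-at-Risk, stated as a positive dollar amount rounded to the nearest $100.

$167,600

σ_p² = 0.42²·0.53² + 0.58²·4.06² + 2·0.85·0.42·0.58·0.53·4.06 = 6.4857 (%²).
σ_p = √6.4857 = 2.547%.
VaR = 1.645 × 2.547% = 4.190%; on $4,000,000 that is $167,600.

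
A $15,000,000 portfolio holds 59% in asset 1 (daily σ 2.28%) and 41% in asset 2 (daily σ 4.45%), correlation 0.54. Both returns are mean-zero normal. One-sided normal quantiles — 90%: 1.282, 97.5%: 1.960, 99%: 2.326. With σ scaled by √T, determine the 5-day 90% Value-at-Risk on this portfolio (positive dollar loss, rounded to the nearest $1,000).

$1,200,000

σ_p = √(0.59²·2.28² + 0.41²·4.45² + 2·0.54·0.59·0.41·2.28·4.45) = 2.791%.
σ_{5d} = 2.791% × √5 = 6.241%.
VaR = 1.282 × 6.241% = 8.001%; on $15,000,000 that is $1,200,150.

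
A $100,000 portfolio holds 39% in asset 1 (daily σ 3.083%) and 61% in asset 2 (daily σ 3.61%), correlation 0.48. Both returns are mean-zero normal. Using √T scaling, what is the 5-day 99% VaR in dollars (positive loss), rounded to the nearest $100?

$15,500

σ_p = √(0.39²·3.083² + 0.61²·3.61² + 2·0.48·0.39·0.61·3.083·3.61) = 2.973%.
σ_{5d} = 2.973% × √5 = 6.648%.
z(99%) = 2.326.
VaR = 2.326 × 6.648% = 15.463%; on $100,000 that is $15,463.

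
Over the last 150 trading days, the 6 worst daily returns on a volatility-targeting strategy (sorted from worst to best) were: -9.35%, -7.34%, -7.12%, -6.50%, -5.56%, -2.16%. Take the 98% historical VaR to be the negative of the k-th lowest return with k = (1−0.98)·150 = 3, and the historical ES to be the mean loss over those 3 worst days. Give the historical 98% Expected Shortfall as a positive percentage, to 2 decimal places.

The 3 worst returns sum to -23.81%.
ES = −(-23.81%) / 3 = 7.9366…% ≈ 7.94%.

7.94%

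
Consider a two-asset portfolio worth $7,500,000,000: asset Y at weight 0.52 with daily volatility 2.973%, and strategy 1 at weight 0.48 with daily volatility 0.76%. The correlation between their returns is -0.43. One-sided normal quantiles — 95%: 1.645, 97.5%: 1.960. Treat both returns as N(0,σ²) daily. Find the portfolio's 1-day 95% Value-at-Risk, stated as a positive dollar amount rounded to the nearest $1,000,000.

σ_p² = 0.52²·2.973² + 0.48²·0.76² + 2·-0.43·0.52·0.48·2.973·0.76 = 2.0381 (%²).
σ_p = √2.0381 = 1.428%.
VaR = 1.645 × 1.428% = 2.349%; on $7,500,000,000 that is $176,175,000.

$176,000,000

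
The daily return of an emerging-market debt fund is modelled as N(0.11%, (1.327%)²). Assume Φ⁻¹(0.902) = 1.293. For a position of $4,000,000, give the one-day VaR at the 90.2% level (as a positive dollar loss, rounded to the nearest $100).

VaR = −μ + z·σ = −(0.11%) + 1.293 × 1.327% = 1.606%.
On $4,000,000: 0.01606 × $4,000,000 = $64,240.

$64,200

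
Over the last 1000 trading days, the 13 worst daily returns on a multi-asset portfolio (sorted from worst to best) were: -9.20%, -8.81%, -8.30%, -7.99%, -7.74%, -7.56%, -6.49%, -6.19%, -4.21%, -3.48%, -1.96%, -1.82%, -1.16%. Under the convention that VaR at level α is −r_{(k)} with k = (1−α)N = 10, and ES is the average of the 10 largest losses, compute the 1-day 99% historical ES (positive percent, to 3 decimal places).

6.997%

The 10 worst returns sum to -69.97%.
ES = −(-69.97%) / 10 = 6.997%.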